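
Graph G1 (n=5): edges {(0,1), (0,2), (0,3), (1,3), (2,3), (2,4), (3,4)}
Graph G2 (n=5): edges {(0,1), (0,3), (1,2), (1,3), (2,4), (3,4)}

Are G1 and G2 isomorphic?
No, not isomorphic

The graphs are NOT isomorphic.

Degrees in G1: deg(0)=3, deg(1)=2, deg(2)=3, deg(3)=4, deg(4)=2.
Sorted degree sequence of G1: [4, 3, 3, 2, 2].
Degrees in G2: deg(0)=2, deg(1)=3, deg(2)=2, deg(3)=3, deg(4)=2.
Sorted degree sequence of G2: [3, 3, 2, 2, 2].
The (sorted) degree sequence is an isomorphism invariant, so since G1 and G2 have different degree sequences they cannot be isomorphic.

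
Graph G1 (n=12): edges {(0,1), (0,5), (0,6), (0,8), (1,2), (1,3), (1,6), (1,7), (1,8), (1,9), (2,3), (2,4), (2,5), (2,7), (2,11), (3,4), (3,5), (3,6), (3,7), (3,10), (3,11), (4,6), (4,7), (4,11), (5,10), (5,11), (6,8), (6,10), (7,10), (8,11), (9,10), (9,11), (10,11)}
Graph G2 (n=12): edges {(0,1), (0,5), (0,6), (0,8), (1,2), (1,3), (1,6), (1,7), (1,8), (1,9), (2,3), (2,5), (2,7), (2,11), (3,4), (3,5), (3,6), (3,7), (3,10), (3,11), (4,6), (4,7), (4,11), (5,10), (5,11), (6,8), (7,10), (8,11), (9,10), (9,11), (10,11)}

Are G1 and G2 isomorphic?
No, not isomorphic

The graphs are NOT isomorphic.

Counting edges: G1 has 33 edge(s); G2 has 31 edge(s).
Edge count is an isomorphism invariant (a bijection on vertices induces a bijection on edges), so differing edge counts rule out isomorphism.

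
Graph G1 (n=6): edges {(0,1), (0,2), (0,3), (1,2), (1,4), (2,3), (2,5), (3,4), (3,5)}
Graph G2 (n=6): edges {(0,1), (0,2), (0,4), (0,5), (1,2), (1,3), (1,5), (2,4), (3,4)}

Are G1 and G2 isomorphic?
Yes, isomorphic

The graphs are isomorphic.
One valid mapping φ: V(G1) → V(G2): 0→2, 1→4, 2→0, 3→1, 4→3, 5→5

Verify φ preserves adjacency — for each edge of G1, its image is an edge of G2:
  (0,1) → (φ(0),φ(1)) = (2,4) ∈ E(G2) ✓
  (0,2) → (φ(0),φ(2)) = (0,2) ∈ E(G2) ✓
  (0,3) → (φ(0),φ(3)) = (1,2) ∈ E(G2) ✓
  (1,2) → (φ(1),φ(2)) = (0,4) ∈ E(G2) ✓
  (1,4) → (φ(1),φ(4)) = (3,4) ∈ E(G2) ✓
  (2,3) → (φ(2),φ(3)) = (0,1) ∈ E(G2) ✓
  (2,5) → (φ(2),φ(5)) = (0,5) ∈ E(G2) ✓
  (3,4) → (φ(3),φ(4)) = (1,3) ∈ E(G2) ✓
  (3,5) → (φ(3),φ(5)) = (1,5) ∈ E(G2) ✓
All 9 edges of G1 map to edges of G2, and |E(G1)| = |E(G2)| = 9, so φ is a bijection on edges as well as vertices. Hence G1 ≅ G2.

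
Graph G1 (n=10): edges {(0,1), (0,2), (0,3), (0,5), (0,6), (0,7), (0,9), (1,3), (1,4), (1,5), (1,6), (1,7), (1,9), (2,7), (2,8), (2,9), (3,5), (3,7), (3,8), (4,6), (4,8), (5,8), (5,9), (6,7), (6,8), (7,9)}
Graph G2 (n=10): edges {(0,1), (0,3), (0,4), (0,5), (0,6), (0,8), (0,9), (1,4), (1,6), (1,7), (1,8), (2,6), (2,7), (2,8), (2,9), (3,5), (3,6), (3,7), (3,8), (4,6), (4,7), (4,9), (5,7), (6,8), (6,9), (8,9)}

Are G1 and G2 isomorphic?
Yes, isomorphic

The graphs are isomorphic.
One valid mapping φ: V(G1) → V(G2): 0→6, 1→0, 2→2, 3→1, 4→5, 5→4, 6→3, 7→8, 8→7, 9→9

Verify φ preserves adjacency — for each edge of G1, its image is an edge of G2:
  (0,1) → (φ(0),φ(1)) = (0,6) ∈ E(G2) ✓
  (0,2) → (φ(0),φ(2)) = (2,6) ∈ E(G2) ✓
  (0,3) → (φ(0),φ(3)) = (1,6) ∈ E(G2) ✓
  (0,5) → (φ(0),φ(5)) = (4,6) ∈ E(G2) ✓
  (0,6) → (φ(0),φ(6)) = (3,6) ∈ E(G2) ✓
  (0,7) → (φ(0),φ(7)) = (6,8) ∈ E(G2) ✓
  (0,9) → (φ(0),φ(9)) = (6,9) ∈ E(G2) ✓
  (1,3) → (φ(1),φ(3)) = (0,1) ∈ E(G2) ✓
  (1,4) → (φ(1),φ(4)) = (0,5) ∈ E(G2) ✓
  (1,5) → (φ(1),φ(5)) = (0,4) ∈ E(G2) ✓
  (1,6) → (φ(1),φ(6)) = (0,3) ∈ E(G2) ✓
  (1,7) → (φ(1),φ(7)) = (0,8) ∈ E(G2) ✓
  (1,9) → (φ(1),φ(9)) = (0,9) ∈ E(G2) ✓
  (2,7) → (φ(2),φ(7)) = (2,8) ∈ E(G2) ✓
  (2,8) → (φ(2),φ(8)) = (2,7) ∈ E(G2) ✓
  (2,9) → (φ(2),φ(9)) = (2,9) ∈ E(G2) ✓
  (3,5) → (φ(3),φ(5)) = (1,4) ∈ E(G2) ✓
  (3,7) → (φ(3),φ(7)) = (1,8) ∈ E(G2) ✓
  (3,8) → (φ(3),φ(8)) = (1,7) ∈ E(G2) ✓
  (4,6) → (φ(4),φ(6)) = (3,5) ∈ E(G2) ✓
  (4,8) → (φ(4),φ(8)) = (5,7) ∈ E(G2) ✓
  (5,8) → (φ(5),φ(8)) = (4,7) ∈ E(G2) ✓
  (5,9) → (φ(5),φ(9)) = (4,9) ∈ E(G2) ✓
  (6,7) → (φ(6),φ(7)) = (3,8) ∈ E(G2) ✓
  (6,8) → (φ(6),φ(8)) = (3,7) ∈ E(G2) ✓
  (7,9) → (φ(7),φ(9)) = (8,9) ∈ E(G2) ✓
All 26 edges of G1 map to edges of G2, and |E(G1)| = |E(G2)| = 26, so φ is a bijection on edges as well as vertices. Hence G1 ≅ G2.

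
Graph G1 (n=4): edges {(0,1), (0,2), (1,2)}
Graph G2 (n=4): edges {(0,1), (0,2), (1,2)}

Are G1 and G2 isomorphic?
Yes, isomorphic

The graphs are isomorphic.
One valid mapping φ: V(G1) → V(G2): 0→1, 1→0, 2→2, 3→3

Verify φ preserves adjacency — for each edge of G1, its image is an edge of G2:
  (0,1) → (φ(0),φ(1)) = (0,1) ∈ E(G2) ✓
  (0,2) → (φ(0),φ(2)) = (1,2) ∈ E(G2) ✓
  (1,2) → (φ(1),φ(2)) = (0,2) ∈ E(G2) ✓
All 3 edges of G1 map to edges of G2, and |E(G1)| = |E(G2)| = 3, so φ is a bijection on edges as well as vertices. Hence G1 ≅ G2.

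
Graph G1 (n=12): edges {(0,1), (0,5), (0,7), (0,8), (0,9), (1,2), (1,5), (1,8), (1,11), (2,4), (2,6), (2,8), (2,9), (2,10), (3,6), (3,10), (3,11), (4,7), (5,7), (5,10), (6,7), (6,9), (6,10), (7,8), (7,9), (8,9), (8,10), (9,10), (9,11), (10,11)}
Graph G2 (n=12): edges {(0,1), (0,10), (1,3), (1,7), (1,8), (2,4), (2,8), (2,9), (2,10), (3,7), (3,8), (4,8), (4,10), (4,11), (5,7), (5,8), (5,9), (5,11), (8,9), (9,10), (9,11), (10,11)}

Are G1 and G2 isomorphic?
No, not isomorphic

The graphs are NOT isomorphic.

Counting triangles (3-cliques): G1 has 19, G2 has 10.
Triangle count is an isomorphism invariant, so differing triangle counts rule out isomorphism.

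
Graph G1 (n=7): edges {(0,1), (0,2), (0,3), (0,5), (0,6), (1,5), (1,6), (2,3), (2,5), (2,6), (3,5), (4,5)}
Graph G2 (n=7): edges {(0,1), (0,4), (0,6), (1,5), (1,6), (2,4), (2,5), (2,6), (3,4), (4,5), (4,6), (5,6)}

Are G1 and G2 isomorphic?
Yes, isomorphic

The graphs are isomorphic.
One valid mapping φ: V(G1) → V(G2): 0→6, 1→0, 2→5, 3→2, 4→3, 5→4, 6→1

Verify φ preserves adjacency — for each edge of G1, its image is an edge of G2:
  (0,1) → (φ(0),φ(1)) = (0,6) ∈ E(G2) ✓
  (0,2) → (φ(0),φ(2)) = (5,6) ∈ E(G2) ✓
  (0,3) → (φ(0),φ(3)) = (2,6) ∈ E(G2) ✓
  (0,5) → (φ(0),φ(5)) = (4,6) ∈ E(G2) ✓
  (0,6) → (φ(0),φ(6)) = (1,6) ∈ E(G2) ✓
  (1,5) → (φ(1),φ(5)) = (0,4) ∈ E(G2) ✓
  (1,6) → (φ(1),φ(6)) = (0,1) ∈ E(G2) ✓
  (2,3) → (φ(2),φ(3)) = (2,5) ∈ E(G2) ✓
  (2,5) → (φ(2),φ(5)) = (4,5) ∈ E(G2) ✓
  (2,6) → (φ(2),φ(6)) = (1,5) ∈ E(G2) ✓
  (3,5) → (φ(3),φ(5)) = (2,4) ∈ E(G2) ✓
  (4,5) → (φ(4),φ(5)) = (3,4) ∈ E(G2) ✓
All 12 edges of G1 map to edges of G2, and |E(G1)| = |E(G2)| = 12, so φ is a bijection on edges as well as vertices. Hence G1 ≅ G2.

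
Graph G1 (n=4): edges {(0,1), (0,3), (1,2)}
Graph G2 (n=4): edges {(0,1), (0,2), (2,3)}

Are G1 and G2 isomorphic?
Yes, isomorphic

The graphs are isomorphic.
One valid mapping φ: V(G1) → V(G2): 0→0, 1→2, 2→3, 3→1

Verify φ preserves adjacency — for each edge of G1, its image is an edge of G2:
  (0,1) → (φ(0),φ(1)) = (0,2) ∈ E(G2) ✓
  (0,3) → (φ(0),φ(3)) = (0,1) ∈ E(G2) ✓
  (1,2) → (φ(1),φ(2)) = (2,3) ∈ E(G2) ✓
All 3 edges of G1 map to edges of G2, and |E(G1)| = |E(G2)| = 3, so φ is a bijection on edges as well as vertices. Hence G1 ≅ G2.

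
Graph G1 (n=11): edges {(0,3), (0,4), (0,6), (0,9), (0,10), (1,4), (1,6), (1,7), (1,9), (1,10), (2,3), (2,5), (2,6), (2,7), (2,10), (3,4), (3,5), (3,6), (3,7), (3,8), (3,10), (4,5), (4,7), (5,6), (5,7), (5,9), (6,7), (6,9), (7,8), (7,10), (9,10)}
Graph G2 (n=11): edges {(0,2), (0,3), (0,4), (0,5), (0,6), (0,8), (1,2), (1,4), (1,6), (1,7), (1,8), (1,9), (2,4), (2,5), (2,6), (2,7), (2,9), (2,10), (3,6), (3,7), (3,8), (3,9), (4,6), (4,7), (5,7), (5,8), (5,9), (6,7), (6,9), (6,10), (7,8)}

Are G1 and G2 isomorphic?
Yes, isomorphic

The graphs are isomorphic.
One valid mapping φ: V(G1) → V(G2): 0→3, 1→5, 2→4, 3→6, 4→9, 5→1, 6→7, 7→2, 8→10, 9→8, 10→0

Verify φ preserves adjacency — for each edge of G1, its image is an edge of G2:
  (0,3) → (φ(0),φ(3)) = (3,6) ∈ E(G2) ✓
  (0,4) → (φ(0),φ(4)) = (3,9) ∈ E(G2) ✓
  (0,6) → (φ(0),φ(6)) = (3,7) ∈ E(G2) ✓
  (0,9) → (φ(0),φ(9)) = (3,8) ∈ E(G2) ✓
  (0,10) → (φ(0),φ(10)) = (0,3) ∈ E(G2) ✓
  (1,4) → (φ(1),φ(4)) = (5,9) ∈ E(G2) ✓
  (1,6) → (φ(1),φ(6)) = (5,7) ∈ E(G2) ✓
  (1,7) → (φ(1),φ(7)) = (2,5) ∈ E(G2) ✓
  (1,9) → (φ(1),φ(9)) = (5,8) ∈ E(G2) ✓
  (1,10) → (φ(1),φ(10)) = (0,5) ∈ E(G2) ✓
  (2,3) → (φ(2),φ(3)) = (4,6) ∈ E(G2) ✓
  (2,5) → (φ(2),φ(5)) = (1,4) ∈ E(G2) ✓
  (2,6) → (φ(2),φ(6)) = (4,7) ∈ E(G2) ✓
  (2,7) → (φ(2),φ(7)) = (2,4) ∈ E(G2) ✓
  (2,10) → (φ(2),φ(10)) = (0,4) ∈ E(G2) ✓
  (3,4) → (φ(3),φ(4)) = (6,9) ∈ E(G2) ✓
  (3,5) → (φ(3),φ(5)) = (1,6) ∈ E(G2) ✓
  (3,6) → (φ(3),φ(6)) = (6,7) ∈ E(G2) ✓
  (3,7) → (φ(3),φ(7)) = (2,6) ∈ E(G2) ✓
  (3,8) → (φ(3),φ(8)) = (6,10) ∈ E(G2) ✓
  (3,10) → (φ(3),φ(10)) = (0,6) ∈ E(G2) ✓
  (4,5) → (φ(4),φ(5)) = (1,9) ∈ E(G2) ✓
  (4,7) → (φ(4),φ(7)) = (2,9) ∈ E(G2) ✓
  (5,6) → (φ(5),φ(6)) = (1,7) ∈ E(G2) ✓
  (5,7) → (φ(5),φ(7)) = (1,2) ∈ E(G2) ✓
  (5,9) → (φ(5),φ(9)) = (1,8) ∈ E(G2) ✓
  (6,7) → (φ(6),φ(7)) = (2,7) ∈ E(G2) ✓
  (6,9) → (φ(6),φ(9)) = (7,8) ∈ E(G2) ✓
  (7,8) → (φ(7),φ(8)) = (2,10) ∈ E(G2) ✓
  (7,10) → (φ(7),φ(10)) = (0,2) ∈ E(G2) ✓
  (9,10) → (φ(9),φ(10)) = (0,8) ∈ E(G2) ✓
All 31 edges of G1 map to edges of G2, and |E(G1)| = |E(G2)| = 31, so φ is a bijection on edges as well as vertices. Hence G1 ≅ G2.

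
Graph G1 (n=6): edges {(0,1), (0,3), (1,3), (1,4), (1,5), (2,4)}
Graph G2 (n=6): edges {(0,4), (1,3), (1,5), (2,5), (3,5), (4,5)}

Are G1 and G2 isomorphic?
Yes, isomorphic

The graphs are isomorphic.
One valid mapping φ: V(G1) → V(G2): 0→3, 1→5, 2→0, 3→1, 4→4, 5→2

Verify φ preserves adjacency — for each edge of G1, its image is an edge of G2:
  (0,1) → (φ(0),φ(1)) = (3,5) ∈ E(G2) ✓
  (0,3) → (φ(0),φ(3)) = (1,3) ∈ E(G2) ✓
  (1,3) → (φ(1),φ(3)) = (1,5) ∈ E(G2) ✓
  (1,4) → (φ(1),φ(4)) = (4,5) ∈ E(G2) ✓
  (1,5) → (φ(1),φ(5)) = (2,5) ∈ E(G2) ✓
  (2,4) → (φ(2),φ(4)) = (0,4) ∈ E(G2) ✓
All 6 edges of G1 map to edges of G2, and |E(G1)| = |E(G2)| = 6, so φ is a bijection on edges as well as vertices. Hence G1 ≅ G2.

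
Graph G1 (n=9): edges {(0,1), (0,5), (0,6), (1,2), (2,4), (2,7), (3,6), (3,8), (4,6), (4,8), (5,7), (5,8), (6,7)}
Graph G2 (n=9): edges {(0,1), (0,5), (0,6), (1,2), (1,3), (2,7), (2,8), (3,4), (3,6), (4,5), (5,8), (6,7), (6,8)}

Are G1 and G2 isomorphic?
Yes, isomorphic

The graphs are isomorphic.
One valid mapping φ: V(G1) → V(G2): 0→3, 1→4, 2→5, 3→7, 4→8, 5→1, 6→6, 7→0, 8→2

Verify φ preserves adjacency — for each edge of G1, its image is an edge of G2:
  (0,1) → (φ(0),φ(1)) = (3,4) ∈ E(G2) ✓
  (0,5) → (φ(0),φ(5)) = (1,3) ∈ E(G2) ✓
  (0,6) → (φ(0),φ(6)) = (3,6) ∈ E(G2) ✓
  (1,2) → (φ(1),φ(2)) = (4,5) ∈ E(G2) ✓
  (2,4) → (φ(2),φ(4)) = (5,8) ∈ E(G2) ✓
  (2,7) → (φ(2),φ(7)) = (0,5) ∈ E(G2) ✓
  (3,6) → (φ(3),φ(6)) = (6,7) ∈ E(G2) ✓
  (3,8) → (φ(3),φ(8)) = (2,7) ∈ E(G2) ✓
  (4,6) → (φ(4),φ(6)) = (6,8) ∈ E(G2) ✓
  (4,8) → (φ(4),φ(8)) = (2,8) ∈ E(G2) ✓
  (5,7) → (φ(5),φ(7)) = (0,1) ∈ E(G2) ✓
  (5,8) → (φ(5),φ(8)) = (1,2) ∈ E(G2) ✓
  (6,7) → (φ(6),φ(7)) = (0,6) ∈ E(G2) ✓
All 13 edges of G1 map to edges of G2, and |E(G1)| = |E(G2)| = 13, so φ is a bijection on edges as well as vertices. Hence G1 ≅ G2.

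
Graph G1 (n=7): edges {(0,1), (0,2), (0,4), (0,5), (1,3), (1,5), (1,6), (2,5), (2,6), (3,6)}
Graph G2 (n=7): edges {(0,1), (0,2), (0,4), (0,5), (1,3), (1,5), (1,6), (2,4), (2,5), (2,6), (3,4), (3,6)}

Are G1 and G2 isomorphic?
No, not isomorphic

The graphs are NOT isomorphic.

Counting edges: G1 has 10 edge(s); G2 has 12 edge(s).
Edge count is an isomorphism invariant (a bijection on vertices induces a bijection on edges), so differing edge counts rule out isomorphism.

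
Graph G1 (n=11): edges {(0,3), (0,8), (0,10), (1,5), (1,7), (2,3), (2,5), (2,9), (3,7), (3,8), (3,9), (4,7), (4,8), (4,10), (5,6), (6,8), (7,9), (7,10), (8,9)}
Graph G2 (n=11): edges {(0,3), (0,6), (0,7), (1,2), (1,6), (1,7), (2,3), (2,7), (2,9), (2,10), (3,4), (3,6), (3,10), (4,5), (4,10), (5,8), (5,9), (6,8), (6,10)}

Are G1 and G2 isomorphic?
Yes, isomorphic

The graphs are isomorphic.
One valid mapping φ: V(G1) → V(G2): 0→0, 1→9, 2→4, 3→3, 4→1, 5→5, 6→8, 7→2, 8→6, 9→10, 10→7

Verify φ preserves adjacency — for each edge of G1, its image is an edge of G2:
  (0,3) → (φ(0),φ(3)) = (0,3) ∈ E(G2) ✓
  (0,8) → (φ(0),φ(8)) = (0,6) ∈ E(G2) ✓
  (0,10) → (φ(0),φ(10)) = (0,7) ∈ E(G2) ✓
  (1,5) → (φ(1),φ(5)) = (5,9) ∈ E(G2) ✓
  (1,7) → (φ(1),φ(7)) = (2,9) ∈ E(G2) ✓
  (2,3) → (φ(2),φ(3)) = (3,4) ∈ E(G2) ✓
  (2,5) → (φ(2),φ(5)) = (4,5) ∈ E(G2) ✓
  (2,9) → (φ(2),φ(9)) = (4,10) ∈ E(G2) ✓
  (3,7) → (φ(3),φ(7)) = (2,3) ∈ E(G2) ✓
  (3,8) → (φ(3),φ(8)) = (3,6) ∈ E(G2) ✓
  (3,9) → (φ(3),φ(9)) = (3,10) ∈ E(G2) ✓
  (4,7) → (φ(4),φ(7)) = (1,2) ∈ E(G2) ✓
  (4,8) → (φ(4),φ(8)) = (1,6) ∈ E(G2) ✓
  (4,10) → (φ(4),φ(10)) = (1,7) ∈ E(G2) ✓
  (5,6) → (φ(5),φ(6)) = (5,8) ∈ E(G2) ✓
  (6,8) → (φ(6),φ(8)) = (6,8) ∈ E(G2) ✓
  (7,9) → (φ(7),φ(9)) = (2,10) ∈ E(G2) ✓
  (7,10) → (φ(7),φ(10)) = (2,7) ∈ E(G2) ✓
  (8,9) → (φ(8),φ(9)) = (6,10) ∈ E(G2) ✓
All 19 edges of G1 map to edges of G2, and |E(G1)| = |E(G2)| = 19, so φ is a bijection on edges as well as vertices. Hence G1 ≅ G2.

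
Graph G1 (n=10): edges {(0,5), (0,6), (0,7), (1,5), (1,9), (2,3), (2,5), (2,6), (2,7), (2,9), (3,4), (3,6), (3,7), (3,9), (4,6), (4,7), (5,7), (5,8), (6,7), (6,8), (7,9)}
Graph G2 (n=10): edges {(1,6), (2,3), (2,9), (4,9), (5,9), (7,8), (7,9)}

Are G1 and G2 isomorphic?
No, not isomorphic

The graphs are NOT isomorphic.

Connected components of G1: 1 component(s) with vertex sets [[0, 1, 2, 3, 4, 5, 6, 7, 8, 9]], sizes [10].
Connected components of G2: 3 component(s) with vertex sets [[0], [1, 6], [2, 3, 4, 5, 7, 8, 9]], sizes [1, 2, 7].
The number of connected components (and the multiset of component sizes) is an isomorphism invariant — an isomorphism maps each component of G1 bijectively onto a component of G2. Since G1 has 1 component(s) and G2 has 3, they cannot be isomorphic.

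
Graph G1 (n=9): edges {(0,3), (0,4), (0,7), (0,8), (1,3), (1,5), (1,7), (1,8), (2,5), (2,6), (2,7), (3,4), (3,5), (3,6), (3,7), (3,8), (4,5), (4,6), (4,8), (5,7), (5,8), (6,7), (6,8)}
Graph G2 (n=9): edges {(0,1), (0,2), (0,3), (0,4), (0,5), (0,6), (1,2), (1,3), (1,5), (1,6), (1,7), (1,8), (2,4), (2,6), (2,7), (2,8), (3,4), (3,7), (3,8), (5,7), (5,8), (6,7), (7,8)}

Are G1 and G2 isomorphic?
Yes, isomorphic

The graphs are isomorphic.
One valid mapping φ: V(G1) → V(G2): 0→5, 1→6, 2→4, 3→1, 4→8, 5→2, 6→3, 7→0, 8→7

Verify φ preserves adjacency — for each edge of G1, its image is an edge of G2:
  (0,3) → (φ(0),φ(3)) = (1,5) ∈ E(G2) ✓
  (0,4) → (φ(0),φ(4)) = (5,8) ∈ E(G2) ✓
  (0,7) → (φ(0),φ(7)) = (0,5) ∈ E(G2) ✓
  (0,8) → (φ(0),φ(8)) = (5,7) ∈ E(G2) ✓
  (1,3) → (φ(1),φ(3)) = (1,6) ∈ E(G2) ✓
  (1,5) → (φ(1),φ(5)) = (2,6) ∈ E(G2) ✓
  (1,7) → (φ(1),φ(7)) = (0,6) ∈ E(G2) ✓
  (1,8) → (φ(1),φ(8)) = (6,7) ∈ E(G2) ✓
  (2,5) → (φ(2),φ(5)) = (2,4) ∈ E(G2) ✓
  (2,6) → (φ(2),φ(6)) = (3,4) ∈ E(G2) ✓
  (2,7) → (φ(2),φ(7)) = (0,4) ∈ E(G2) ✓
  (3,4) → (φ(3),φ(4)) = (1,8) ∈ E(G2) ✓
  (3,5) → (φ(3),φ(5)) = (1,2) ∈ E(G2) ✓
  (3,6) → (φ(3),φ(6)) = (1,3) ∈ E(G2) ✓
  (3,7) → (φ(3),φ(7)) = (0,1) ∈ E(G2) ✓
  (3,8) → (φ(3),φ(8)) = (1,7) ∈ E(G2) ✓
  (4,5) → (φ(4),φ(5)) = (2,8) ∈ E(G2) ✓
  (4,6) → (φ(4),φ(6)) = (3,8) ∈ E(G2) ✓
  (4,8) → (φ(4),φ(8)) = (7,8) ∈ E(G2) ✓
  (5,7) → (φ(5),φ(7)) = (0,2) ∈ E(G2) ✓
  (5,8) → (φ(5),φ(8)) = (2,7) ∈ E(G2) ✓
  (6,7) → (φ(6),φ(7)) = (0,3) ∈ E(G2) ✓
  (6,8) → (φ(6),φ(8)) = (3,7) ∈ E(G2) ✓
All 23 edges of G1 map to edges of G2, and |E(G1)| = |E(G2)| = 23, so φ is a bijection on edges as well as vertices. Hence G1 ≅ G2.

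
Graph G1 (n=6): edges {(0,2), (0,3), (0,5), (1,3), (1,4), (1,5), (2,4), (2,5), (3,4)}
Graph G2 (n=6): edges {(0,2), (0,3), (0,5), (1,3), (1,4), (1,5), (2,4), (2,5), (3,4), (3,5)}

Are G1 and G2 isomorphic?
No, not isomorphic

The graphs are NOT isomorphic.

Counting edges: G1 has 9 edge(s); G2 has 10 edge(s).
Edge count is an isomorphism invariant (a bijection on vertices induces a bijection on edges), so differing edge counts rule out isomorphism.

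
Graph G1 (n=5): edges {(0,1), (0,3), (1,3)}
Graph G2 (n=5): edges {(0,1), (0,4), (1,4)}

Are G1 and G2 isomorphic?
Yes, isomorphic

The graphs are isomorphic.
One valid mapping φ: V(G1) → V(G2): 0→4, 1→1, 2→3, 3→0, 4→2

Verify φ preserves adjacency — for each edge of G1, its image is an edge of G2:
  (0,1) → (φ(0),φ(1)) = (1,4) ∈ E(G2) ✓
  (0,3) → (φ(0),φ(3)) = (0,4) ∈ E(G2) ✓
  (1,3) → (φ(1),φ(3)) = (0,1) ∈ E(G2) ✓
All 3 edges of G1 map to edges of G2, and |E(G1)| = |E(G2)| = 3, so φ is a bijection on edges as well as vertices. Hence G1 ≅ G2.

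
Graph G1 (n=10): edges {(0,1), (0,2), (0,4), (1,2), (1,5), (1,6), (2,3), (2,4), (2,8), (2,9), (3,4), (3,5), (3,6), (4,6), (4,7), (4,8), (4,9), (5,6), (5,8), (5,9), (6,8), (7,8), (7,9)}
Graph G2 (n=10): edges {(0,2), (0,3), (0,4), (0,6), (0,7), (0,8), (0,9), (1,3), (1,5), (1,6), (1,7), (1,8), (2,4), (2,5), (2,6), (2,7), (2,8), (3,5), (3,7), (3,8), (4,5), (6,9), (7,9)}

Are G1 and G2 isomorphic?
Yes, isomorphic

The graphs are isomorphic.
One valid mapping φ: V(G1) → V(G2): 0→4, 1→5, 2→2, 3→8, 4→0, 5→1, 6→3, 7→9, 8→7, 9→6

Verify φ preserves adjacency — for each edge of G1, its image is an edge of G2:
  (0,1) → (φ(0),φ(1)) = (4,5) ∈ E(G2) ✓
  (0,2) → (φ(0),φ(2)) = (2,4) ∈ E(G2) ✓
  (0,4) → (φ(0),φ(4)) = (0,4) ∈ E(G2) ✓
  (1,2) → (φ(1),φ(2)) = (2,5) ∈ E(G2) ✓
  (1,5) → (φ(1),φ(5)) = (1,5) ∈ E(G2) ✓
  (1,6) → (φ(1),φ(6)) = (3,5) ∈ E(G2) ✓
  (2,3) → (φ(2),φ(3)) = (2,8) ∈ E(G2) ✓
  (2,4) → (φ(2),φ(4)) = (0,2) ∈ E(G2) ✓
  (2,8) → (φ(2),φ(8)) = (2,7) ∈ E(G2) ✓
  (2,9) → (φ(2),φ(9)) = (2,6) ∈ E(G2) ✓
  (3,4) → (φ(3),φ(4)) = (0,8) ∈ E(G2) ✓
  (3,5) → (φ(3),φ(5)) = (1,8) ∈ E(G2) ✓
  (3,6) → (φ(3),φ(6)) = (3,8) ∈ E(G2) ✓
  (4,6) → (φ(4),φ(6)) = (0,3) ∈ E(G2) ✓
  (4,7) → (φ(4),φ(7)) = (0,9) ∈ E(G2) ✓
  (4,8) → (φ(4),φ(8)) = (0,7) ∈ E(G2) ✓
  (4,9) → (φ(4),φ(9)) = (0,6) ∈ E(G2) ✓
  (5,6) → (φ(5),φ(6)) = (1,3) ∈ E(G2) ✓
  (5,8) → (φ(5),φ(8)) = (1,7) ∈ E(G2) ✓
  (5,9) → (φ(5),φ(9)) = (1,6) ∈ E(G2) ✓
  (6,8) → (φ(6),φ(8)) = (3,7) ∈ E(G2) ✓
  (7,8) → (φ(7),φ(8)) = (7,9) ∈ E(G2) ✓
  (7,9) → (φ(7),φ(9)) = (6,9) ∈ E(G2) ✓
All 23 edges of G1 map to edges of G2, and |E(G1)| = |E(G2)| = 23, so φ is a bijection on edges as well as vertices. Hence G1 ≅ G2.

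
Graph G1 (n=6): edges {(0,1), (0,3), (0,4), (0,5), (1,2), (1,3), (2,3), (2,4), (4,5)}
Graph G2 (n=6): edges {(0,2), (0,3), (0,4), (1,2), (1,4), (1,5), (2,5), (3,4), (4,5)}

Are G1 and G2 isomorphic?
Yes, isomorphic

The graphs are isomorphic.
One valid mapping φ: V(G1) → V(G2): 0→4, 1→5, 2→2, 3→1, 4→0, 5→3

Verify φ preserves adjacency — for each edge of G1, its image is an edge of G2:
  (0,1) → (φ(0),φ(1)) = (4,5) ∈ E(G2) ✓
  (0,3) → (φ(0),φ(3)) = (1,4) ∈ E(G2) ✓
  (0,4) → (φ(0),φ(4)) = (0,4) ∈ E(G2) ✓
  (0,5) → (φ(0),φ(5)) = (3,4) ∈ E(G2) ✓
  (1,2) → (φ(1),φ(2)) = (2,5) ∈ E(G2) ✓
  (1,3) → (φ(1),φ(3)) = (1,5) ∈ E(G2) ✓
  (2,3) → (φ(2),φ(3)) = (1,2) ∈ E(G2) ✓
  (2,4) → (φ(2),φ(4)) = (0,2) ∈ E(G2) ✓
  (4,5) → (φ(4),φ(5)) = (0,3) ∈ E(G2) ✓
All 9 edges of G1 map to edges of G2, and |E(G1)| = |E(G2)| = 9, so φ is a bijection on edges as well as vertices. Hence G1 ≅ G2.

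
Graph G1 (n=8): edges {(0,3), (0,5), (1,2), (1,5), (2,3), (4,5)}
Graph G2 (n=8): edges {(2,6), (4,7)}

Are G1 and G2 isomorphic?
No, not isomorphic

The graphs are NOT isomorphic.

Degrees in G1: deg(0)=2, deg(1)=2, deg(2)=2, deg(3)=2, deg(4)=1, deg(5)=3, deg(6)=0, deg(7)=0.
Sorted degree sequence of G1: [3, 2, 2, 2, 2, 1, 0, 0].
Degrees in G2: deg(0)=0, deg(1)=0, deg(2)=1, deg(3)=0, deg(4)=1, deg(5)=0, deg(6)=1, deg(7)=1.
Sorted degree sequence of G2: [1, 1, 1, 1, 0, 0, 0, 0].
The (sorted) degree sequence is an isomorphism invariant, so since G1 and G2 have different degree sequences they cannot be isomorphic.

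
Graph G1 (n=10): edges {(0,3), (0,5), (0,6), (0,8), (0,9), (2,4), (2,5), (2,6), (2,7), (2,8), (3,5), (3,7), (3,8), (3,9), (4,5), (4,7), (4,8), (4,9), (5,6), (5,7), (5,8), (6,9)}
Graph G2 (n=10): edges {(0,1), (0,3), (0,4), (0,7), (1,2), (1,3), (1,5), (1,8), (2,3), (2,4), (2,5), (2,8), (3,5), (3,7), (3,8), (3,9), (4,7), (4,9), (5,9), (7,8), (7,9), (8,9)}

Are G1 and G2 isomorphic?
Yes, isomorphic

The graphs are isomorphic.
One valid mapping φ: V(G1) → V(G2): 0→7, 1→6, 2→1, 3→9, 4→2, 5→3, 6→0, 7→5, 8→8, 9→4

Verify φ preserves adjacency — for each edge of G1, its image is an edge of G2:
  (0,3) → (φ(0),φ(3)) = (7,9) ∈ E(G2) ✓
  (0,5) → (φ(0),φ(5)) = (3,7) ∈ E(G2) ✓
  (0,6) → (φ(0),φ(6)) = (0,7) ∈ E(G2) ✓
  (0,8) → (φ(0),φ(8)) = (7,8) ∈ E(G2) ✓
  (0,9) → (φ(0),φ(9)) = (4,7) ∈ E(G2) ✓
  (2,4) → (φ(2),φ(4)) = (1,2) ∈ E(G2) ✓
  (2,5) → (φ(2),φ(5)) = (1,3) ∈ E(G2) ✓
  (2,6) → (φ(2),φ(6)) = (0,1) ∈ E(G2) ✓
  (2,7) → (φ(2),φ(7)) = (1,5) ∈ E(G2) ✓
  (2,8) → (φ(2),φ(8)) = (1,8) ∈ E(G2) ✓
  (3,5) → (φ(3),φ(5)) = (3,9) ∈ E(G2) ✓
  (3,7) → (φ(3),φ(7)) = (5,9) ∈ E(G2) ✓
  (3,8) → (φ(3),φ(8)) = (8,9) ∈ E(G2) ✓
  (3,9) → (φ(3),φ(9)) = (4,9) ∈ E(G2) ✓
  (4,5) → (φ(4),φ(5)) = (2,3) ∈ E(G2) ✓
  (4,7) → (φ(4),φ(7)) = (2,5) ∈ E(G2) ✓
  (4,8) → (φ(4),φ(8)) = (2,8) ∈ E(G2) ✓
  (4,9) → (φ(4),φ(9)) = (2,4) ∈ E(G2) ✓
  (5,6) → (φ(5),φ(6)) = (0,3) ∈ E(G2) ✓
  (5,7) → (φ(5),φ(7)) = (3,5) ∈ E(G2) ✓
  (5,8) → (φ(5),φ(8)) = (3,8) ∈ E(G2) ✓
  (6,9) → (φ(6),φ(9)) = (0,4) ∈ E(G2) ✓
All 22 edges of G1 map to edges of G2, and |E(G1)| = |E(G2)| = 22, so φ is a bijection on edges as well as vertices. Hence G1 ≅ G2.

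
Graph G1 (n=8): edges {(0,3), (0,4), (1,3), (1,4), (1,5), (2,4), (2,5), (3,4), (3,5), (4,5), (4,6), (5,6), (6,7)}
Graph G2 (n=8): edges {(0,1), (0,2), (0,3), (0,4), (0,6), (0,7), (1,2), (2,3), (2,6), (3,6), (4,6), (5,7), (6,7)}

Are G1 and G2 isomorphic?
Yes, isomorphic

The graphs are isomorphic.
One valid mapping φ: V(G1) → V(G2): 0→1, 1→3, 2→4, 3→2, 4→0, 5→6, 6→7, 7→5

Verify φ preserves adjacency — for each edge of G1, its image is an edge of G2:
  (0,3) → (φ(0),φ(3)) = (1,2) ∈ E(G2) ✓
  (0,4) → (φ(0),φ(4)) = (0,1) ∈ E(G2) ✓
  (1,3) → (φ(1),φ(3)) = (2,3) ∈ E(G2) ✓
  (1,4) → (φ(1),φ(4)) = (0,3) ∈ E(G2) ✓
  (1,5) → (φ(1),φ(5)) = (3,6) ∈ E(G2) ✓
  (2,4) → (φ(2),φ(4)) = (0,4) ∈ E(G2) ✓
  (2,5) → (φ(2),φ(5)) = (4,6) ∈ E(G2) ✓
  (3,4) → (φ(3),φ(4)) = (0,2) ∈ E(G2) ✓
  (3,5) → (φ(3),φ(5)) = (2,6) ∈ E(G2) ✓
  (4,5) → (φ(4),φ(5)) = (0,6) ∈ E(G2) ✓
  (4,6) → (φ(4),φ(6)) = (0,7) ∈ E(G2) ✓
  (5,6) → (φ(5),φ(6)) = (6,7) ∈ E(G2) ✓
  (6,7) → (φ(6),φ(7)) = (5,7) ∈ E(G2) ✓
All 13 edges of G1 map to edges of G2, and |E(G1)| = |E(G2)| = 13, so φ is a bijection on edges as well as vertices. Hence G1 ≅ G2.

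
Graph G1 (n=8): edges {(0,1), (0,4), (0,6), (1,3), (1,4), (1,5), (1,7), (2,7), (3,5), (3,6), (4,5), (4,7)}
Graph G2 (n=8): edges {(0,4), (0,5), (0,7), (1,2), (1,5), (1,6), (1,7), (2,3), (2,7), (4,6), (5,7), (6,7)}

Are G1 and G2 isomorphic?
Yes, isomorphic

The graphs are isomorphic.
One valid mapping φ: V(G1) → V(G2): 0→6, 1→7, 2→3, 3→0, 4→1, 5→5, 6→4, 7→2

Verify φ preserves adjacency — for each edge of G1, its image is an edge of G2:
  (0,1) → (φ(0),φ(1)) = (6,7) ∈ E(G2) ✓
  (0,4) → (φ(0),φ(4)) = (1,6) ∈ E(G2) ✓
  (0,6) → (φ(0),φ(6)) = (4,6) ∈ E(G2) ✓
  (1,3) → (φ(1),φ(3)) = (0,7) ∈ E(G2) ✓
  (1,4) → (φ(1),φ(4)) = (1,7) ∈ E(G2) ✓
  (1,5) → (φ(1),φ(5)) = (5,7) ∈ E(G2) ✓
  (1,7) → (φ(1),φ(7)) = (2,7) ∈ E(G2) ✓
  (2,7) → (φ(2),φ(7)) = (2,3) ∈ E(G2) ✓
  (3,5) → (φ(3),φ(5)) = (0,5) ∈ E(G2) ✓
  (3,6) → (φ(3),φ(6)) = (0,4) ∈ E(G2) ✓
  (4,5) → (φ(4),φ(5)) = (1,5) ∈ E(G2) ✓
  (4,7) → (φ(4),φ(7)) = (1,2) ∈ E(G2) ✓
All 12 edges of G1 map to edges of G2, and |E(G1)| = |E(G2)| = 12, so φ is a bijection on edges as well as vertices. Hence G1 ≅ G2.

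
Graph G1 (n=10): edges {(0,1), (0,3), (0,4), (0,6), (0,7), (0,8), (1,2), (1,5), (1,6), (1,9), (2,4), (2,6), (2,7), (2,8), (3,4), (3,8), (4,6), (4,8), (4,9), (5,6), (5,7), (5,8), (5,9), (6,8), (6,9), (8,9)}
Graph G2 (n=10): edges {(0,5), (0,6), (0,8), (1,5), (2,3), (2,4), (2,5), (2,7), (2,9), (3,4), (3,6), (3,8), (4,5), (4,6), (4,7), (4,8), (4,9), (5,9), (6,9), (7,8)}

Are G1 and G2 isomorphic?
No, not isomorphic

The graphs are NOT isomorphic.

Degrees in G1: deg(0)=6, deg(1)=5, deg(2)=5, deg(3)=3, deg(4)=6, deg(5)=5, deg(6)=7, deg(7)=3, deg(8)=7, deg(9)=5.
Sorted degree sequence of G1: [7, 7, 6, 6, 5, 5, 5, 5, 3, 3].
Degrees in G2: deg(0)=3, deg(1)=1, deg(2)=5, deg(3)=4, deg(4)=7, deg(5)=5, deg(6)=4, deg(7)=3, deg(8)=4, deg(9)=4.
Sorted degree sequence of G2: [7, 5, 5, 4, 4, 4, 4, 3, 3, 1].
The (sorted) degree sequence is an isomorphism invariant, so since G1 and G2 have different degree sequences they cannot be isomorphic.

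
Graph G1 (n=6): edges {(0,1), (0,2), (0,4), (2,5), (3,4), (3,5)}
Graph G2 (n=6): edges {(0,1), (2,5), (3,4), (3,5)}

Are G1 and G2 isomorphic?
No, not isomorphic

The graphs are NOT isomorphic.

Counting edges: G1 has 6 edge(s); G2 has 4 edge(s).
Edge count is an isomorphism invariant (a bijection on vertices induces a bijection on edges), so differing edge counts rule out isomorphism.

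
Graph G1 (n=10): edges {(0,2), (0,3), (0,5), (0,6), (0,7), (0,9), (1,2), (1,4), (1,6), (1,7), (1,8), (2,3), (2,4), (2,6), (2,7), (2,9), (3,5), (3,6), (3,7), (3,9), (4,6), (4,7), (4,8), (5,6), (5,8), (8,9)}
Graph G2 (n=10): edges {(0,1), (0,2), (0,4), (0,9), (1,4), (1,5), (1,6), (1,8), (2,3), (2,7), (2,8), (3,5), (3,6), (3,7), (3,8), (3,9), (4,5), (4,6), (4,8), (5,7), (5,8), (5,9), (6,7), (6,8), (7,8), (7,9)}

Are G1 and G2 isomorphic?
Yes, isomorphic

The graphs are isomorphic.
One valid mapping φ: V(G1) → V(G2): 0→7, 1→4, 2→8, 3→3, 4→1, 5→9, 6→5, 7→6, 8→0, 9→2

Verify φ preserves adjacency — for each edge of G1, its image is an edge of G2:
  (0,2) → (φ(0),φ(2)) = (7,8) ∈ E(G2) ✓
  (0,3) → (φ(0),φ(3)) = (3,7) ∈ E(G2) ✓
  (0,5) → (φ(0),φ(5)) = (7,9) ∈ E(G2) ✓
  (0,6) → (φ(0),φ(6)) = (5,7) ∈ E(G2) ✓
  (0,7) → (φ(0),φ(7)) = (6,7) ∈ E(G2) ✓
  (0,9) → (φ(0),φ(9)) = (2,7) ∈ E(G2) ✓
  (1,2) → (φ(1),φ(2)) = (4,8) ∈ E(G2) ✓
  (1,4) → (φ(1),φ(4)) = (1,4) ∈ E(G2) ✓
  (1,6) → (φ(1),φ(6)) = (4,5) ∈ E(G2) ✓
  (1,7) → (φ(1),φ(7)) = (4,6) ∈ E(G2) ✓
  (1,8) → (φ(1),φ(8)) = (0,4) ∈ E(G2) ✓
  (2,3) → (φ(2),φ(3)) = (3,8) ∈ E(G2) ✓
  (2,4) → (φ(2),φ(4)) = (1,8) ∈ E(G2) ✓
  (2,6) → (φ(2),φ(6)) = (5,8) ∈ E(G2) ✓
  (2,7) → (φ(2),φ(7)) = (6,8) ∈ E(G2) ✓
  (2,9) → (φ(2),φ(9)) = (2,8) ∈ E(G2) ✓
  (3,5) → (φ(3),φ(5)) = (3,9) ∈ E(G2) ✓
  (3,6) → (φ(3),φ(6)) = (3,5) ∈ E(G2) ✓
  (3,7) → (φ(3),φ(7)) = (3,6) ∈ E(G2) ✓
  (3,9) → (φ(3),φ(9)) = (2,3) ∈ E(G2) ✓
  (4,6) → (φ(4),φ(6)) = (1,5) ∈ E(G2) ✓
  (4,7) → (φ(4),φ(7)) = (1,6) ∈ E(G2) ✓
  (4,8) → (φ(4),φ(8)) = (0,1) ∈ E(G2) ✓
  (5,6) → (φ(5),φ(6)) = (5,9) ∈ E(G2) ✓
  (5,8) → (φ(5),φ(8)) = (0,9) ∈ E(G2) ✓
  (8,9) → (φ(8),φ(9)) = (0,2) ∈ E(G2) ✓
All 26 edges of G1 map to edges of G2, and |E(G1)| = |E(G2)| = 26, so φ is a bijection on edges as well as vertices. Hence G1 ≅ G2.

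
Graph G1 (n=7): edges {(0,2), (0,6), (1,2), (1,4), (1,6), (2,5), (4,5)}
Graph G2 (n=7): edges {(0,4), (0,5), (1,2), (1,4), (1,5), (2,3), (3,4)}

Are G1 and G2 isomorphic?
Yes, isomorphic

The graphs are isomorphic.
One valid mapping φ: V(G1) → V(G2): 0→3, 1→1, 2→4, 3→6, 4→5, 5→0, 6→2

Verify φ preserves adjacency — for each edge of G1, its image is an edge of G2:
  (0,2) → (φ(0),φ(2)) = (3,4) ∈ E(G2) ✓
  (0,6) → (φ(0),φ(6)) = (2,3) ∈ E(G2) ✓
  (1,2) → (φ(1),φ(2)) = (1,4) ∈ E(G2) ✓
  (1,4) → (φ(1),φ(4)) = (1,5) ∈ E(G2) ✓
  (1,6) → (φ(1),φ(6)) = (1,2) ∈ E(G2) ✓
  (2,5) → (φ(2),φ(5)) = (0,4) ∈ E(G2) ✓
  (4,5) → (φ(4),φ(5)) = (0,5) ∈ E(G2) ✓
All 7 edges of G1 map to edges of G2, and |E(G1)| = |E(G2)| = 7, so φ is a bijection on edges as well as vertices. Hence G1 ≅ G2.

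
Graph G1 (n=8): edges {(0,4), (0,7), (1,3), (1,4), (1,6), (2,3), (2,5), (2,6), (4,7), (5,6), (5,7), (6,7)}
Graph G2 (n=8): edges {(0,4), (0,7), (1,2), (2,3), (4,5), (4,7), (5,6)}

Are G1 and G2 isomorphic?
No, not isomorphic

The graphs are NOT isomorphic.

Connected components of G1: 1 component(s) with vertex sets [[0, 1, 2, 3, 4, 5, 6, 7]], sizes [8].
Connected components of G2: 2 component(s) with vertex sets [[1, 2, 3], [0, 4, 5, 6, 7]], sizes [3, 5].
The number of connected components (and the multiset of component sizes) is an isomorphism invariant — an isomorphism maps each component of G1 bijectively onto a component of G2. Since G1 has 1 component(s) and G2 has 2, they cannot be isomorphic.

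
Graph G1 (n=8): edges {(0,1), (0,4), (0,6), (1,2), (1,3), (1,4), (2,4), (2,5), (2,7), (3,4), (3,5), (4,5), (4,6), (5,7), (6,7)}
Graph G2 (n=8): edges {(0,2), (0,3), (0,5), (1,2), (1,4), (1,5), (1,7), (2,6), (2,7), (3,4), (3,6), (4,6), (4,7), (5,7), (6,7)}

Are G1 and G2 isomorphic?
No, not isomorphic

The graphs are NOT isomorphic.

Counting triangles (3-cliques): G1 has 7, G2 has 6.
Triangle count is an isomorphism invariant, so differing triangle counts rule out isomorphism.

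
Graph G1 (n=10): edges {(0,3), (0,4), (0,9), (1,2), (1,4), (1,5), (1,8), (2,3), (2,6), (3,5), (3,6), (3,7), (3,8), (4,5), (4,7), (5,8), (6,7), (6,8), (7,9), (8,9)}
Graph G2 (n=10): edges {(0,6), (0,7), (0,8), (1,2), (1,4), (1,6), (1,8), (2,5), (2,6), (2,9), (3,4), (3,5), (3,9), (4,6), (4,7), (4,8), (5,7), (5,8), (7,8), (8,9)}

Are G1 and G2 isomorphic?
Yes, isomorphic

The graphs are isomorphic.
One valid mapping φ: V(G1) → V(G2): 0→9, 1→6, 2→0, 3→8, 4→2, 5→1, 6→7, 7→5, 8→4, 9→3

Verify φ preserves adjacency — for each edge of G1, its image is an edge of G2:
  (0,3) → (φ(0),φ(3)) = (8,9) ∈ E(G2) ✓
  (0,4) → (φ(0),φ(4)) = (2,9) ∈ E(G2) ✓
  (0,9) → (φ(0),φ(9)) = (3,9) ∈ E(G2) ✓
  (1,2) → (φ(1),φ(2)) = (0,6) ∈ E(G2) ✓
  (1,4) → (φ(1),φ(4)) = (2,6) ∈ E(G2) ✓
  (1,5) → (φ(1),φ(5)) = (1,6) ∈ E(G2) ✓
  (1,8) → (φ(1),φ(8)) = (4,6) ∈ E(G2) ✓
  (2,3) → (φ(2),φ(3)) = (0,8) ∈ E(G2) ✓
  (2,6) → (φ(2),φ(6)) = (0,7) ∈ E(G2) ✓
  (3,5) → (φ(3),φ(5)) = (1,8) ∈ E(G2) ✓
  (3,6) → (φ(3),φ(6)) = (7,8) ∈ E(G2) ✓
  (3,7) → (φ(3),φ(7)) = (5,8) ∈ E(G2) ✓
  (3,8) → (φ(3),φ(8)) = (4,8) ∈ E(G2) ✓
  (4,5) → (φ(4),φ(5)) = (1,2) ∈ E(G2) ✓
  (4,7) → (φ(4),φ(7)) = (2,5) ∈ E(G2) ✓
  (5,8) → (φ(5),φ(8)) = (1,4) ∈ E(G2) ✓
  (6,7) → (φ(6),φ(7)) = (5,7) ∈ E(G2) ✓
  (6,8) → (φ(6),φ(8)) = (4,7) ∈ E(G2) ✓
  (7,9) → (φ(7),φ(9)) = (3,5) ∈ E(G2) ✓
  (8,9) → (φ(8),φ(9)) = (3,4) ∈ E(G2) ✓
All 20 edges of G1 map to edges of G2, and |E(G1)| = |E(G2)| = 20, so φ is a bijection on edges as well as vertices. Hence G1 ≅ G2.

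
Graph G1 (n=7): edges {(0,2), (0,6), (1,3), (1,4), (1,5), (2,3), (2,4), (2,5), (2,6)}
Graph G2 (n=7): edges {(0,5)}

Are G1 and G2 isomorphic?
No, not isomorphic

The graphs are NOT isomorphic.

Connected components of G1: 1 component(s) with vertex sets [[0, 1, 2, 3, 4, 5, 6]], sizes [7].
Connected components of G2: 6 component(s) with vertex sets [[1], [2], [3], [4], [6], [0, 5]], sizes [1, 1, 1, 1, 1, 2].
The number of connected components (and the multiset of component sizes) is an isomorphism invariant — an isomorphism maps each component of G1 bijectively onto a component of G2. Since G1 has 1 component(s) and G2 has 6, they cannot be isomorphic.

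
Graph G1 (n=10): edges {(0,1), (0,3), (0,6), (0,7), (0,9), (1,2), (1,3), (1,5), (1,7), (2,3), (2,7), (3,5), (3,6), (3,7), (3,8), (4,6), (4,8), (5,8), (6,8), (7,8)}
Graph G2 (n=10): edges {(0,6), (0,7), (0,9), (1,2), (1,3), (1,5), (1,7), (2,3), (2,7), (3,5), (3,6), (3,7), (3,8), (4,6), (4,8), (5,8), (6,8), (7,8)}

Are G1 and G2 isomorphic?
No, not isomorphic

The graphs are NOT isomorphic.

Counting edges: G1 has 20 edge(s); G2 has 18 edge(s).
Edge count is an isomorphism invariant (a bijection on vertices induces a bijection on edges), so differing edge counts rule out isomorphism.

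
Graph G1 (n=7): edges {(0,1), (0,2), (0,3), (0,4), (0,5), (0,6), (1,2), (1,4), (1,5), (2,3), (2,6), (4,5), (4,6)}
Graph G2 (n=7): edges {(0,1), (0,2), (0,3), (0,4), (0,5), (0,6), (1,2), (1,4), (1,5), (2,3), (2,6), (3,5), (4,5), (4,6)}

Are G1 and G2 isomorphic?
No, not isomorphic

The graphs are NOT isomorphic.

Counting edges: G1 has 13 edge(s); G2 has 14 edge(s).
Edge count is an isomorphism invariant (a bijection on vertices induces a bijection on edges), so differing edge counts rule out isomorphism.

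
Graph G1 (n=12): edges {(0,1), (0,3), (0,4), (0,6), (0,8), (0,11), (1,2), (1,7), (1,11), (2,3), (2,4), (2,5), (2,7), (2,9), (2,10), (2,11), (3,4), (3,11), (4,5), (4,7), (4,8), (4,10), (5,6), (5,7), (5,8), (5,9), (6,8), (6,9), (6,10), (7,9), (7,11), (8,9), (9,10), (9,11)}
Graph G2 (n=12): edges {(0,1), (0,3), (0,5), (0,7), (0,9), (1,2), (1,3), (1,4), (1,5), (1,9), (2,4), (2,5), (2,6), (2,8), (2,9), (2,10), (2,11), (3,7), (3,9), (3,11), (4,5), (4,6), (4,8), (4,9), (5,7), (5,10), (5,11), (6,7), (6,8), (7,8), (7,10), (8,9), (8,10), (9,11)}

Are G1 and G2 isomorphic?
Yes, isomorphic

The graphs are isomorphic.
One valid mapping φ: V(G1) → V(G2): 0→7, 1→6, 2→2, 3→10, 4→5, 5→1, 6→3, 7→4, 8→0, 9→9, 10→11, 11→8

Verify φ preserves adjacency — for each edge of G1, its image is an edge of G2:
  (0,1) → (φ(0),φ(1)) = (6,7) ∈ E(G2) ✓
  (0,3) → (φ(0),φ(3)) = (7,10) ∈ E(G2) ✓
  (0,4) → (φ(0),φ(4)) = (5,7) ∈ E(G2) ✓
  (0,6) → (φ(0),φ(6)) = (3,7) ∈ E(G2) ✓
  (0,8) → (φ(0),φ(8)) = (0,7) ∈ E(G2) ✓
  (0,11) → (φ(0),φ(11)) = (7,8) ∈ E(G2) ✓
  (1,2) → (φ(1),φ(2)) = (2,6) ∈ E(G2) ✓
  (1,7) → (φ(1),φ(7)) = (4,6) ∈ E(G2) ✓
  (1,11) → (φ(1),φ(11)) = (6,8) ∈ E(G2) ✓
  (2,3) → (φ(2),φ(3)) = (2,10) ∈ E(G2) ✓
  (2,4) → (φ(2),φ(4)) = (2,5) ∈ E(G2) ✓
  (2,5) → (φ(2),φ(5)) = (1,2) ∈ E(G2) ✓
  (2,7) → (φ(2),φ(7)) = (2,4) ∈ E(G2) ✓
  (2,9) → (φ(2),φ(9)) = (2,9) ∈ E(G2) ✓
  (2,10) → (φ(2),φ(10)) = (2,11) ∈ E(G2) ✓
  (2,11) → (φ(2),φ(11)) = (2,8) ∈ E(G2) ✓
  (3,4) → (φ(3),φ(4)) = (5,10) ∈ E(G2) ✓
  (3,11) → (φ(3),φ(11)) = (8,10) ∈ E(G2) ✓
  (4,5) → (φ(4),φ(5)) = (1,5) ∈ E(G2) ✓
  (4,7) → (φ(4),φ(7)) = (4,5) ∈ E(G2) ✓
  (4,8) → (φ(4),φ(8)) = (0,5) ∈ E(G2) ✓
  (4,10) → (φ(4),φ(10)) = (5,11) ∈ E(G2) ✓
  (5,6) → (φ(5),φ(6)) = (1,3) ∈ E(G2) ✓
  (5,7) → (φ(5),φ(7)) = (1,4) ∈ E(G2) ✓
  (5,8) → (φ(5),φ(8)) = (0,1) ∈ E(G2) ✓
  (5,9) → (φ(5),φ(9)) = (1,9) ∈ E(G2) ✓
  (6,8) → (φ(6),φ(8)) = (0,3) ∈ E(G2) ✓
  (6,9) → (φ(6),φ(9)) = (3,9) ∈ E(G2) ✓
  (6,10) → (φ(6),φ(10)) = (3,11) ∈ E(G2) ✓
  (7,9) → (φ(7),φ(9)) = (4,9) ∈ E(G2) ✓
  (7,11) → (φ(7),φ(11)) = (4,8) ∈ E(G2) ✓
  (8,9) → (φ(8),φ(9)) = (0,9) ∈ E(G2) ✓
  (9,10) → (φ(9),φ(10)) = (9,11) ∈ E(G2) ✓
  (9,11) → (φ(9),φ(11)) = (8,9) ∈ E(G2) ✓
All 34 edges of G1 map to edges of G2, and |E(G1)| = |E(G2)| = 34, so φ is a bijection on edges as well as vertices. Hence G1 ≅ G2.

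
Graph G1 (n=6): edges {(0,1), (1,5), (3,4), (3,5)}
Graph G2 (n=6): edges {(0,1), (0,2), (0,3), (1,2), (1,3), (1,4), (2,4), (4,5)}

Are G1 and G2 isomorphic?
No, not isomorphic

The graphs are NOT isomorphic.

Counting triangles (3-cliques): G1 has 0, G2 has 3.
Triangle count is an isomorphism invariant, so differing triangle counts rule out isomorphism.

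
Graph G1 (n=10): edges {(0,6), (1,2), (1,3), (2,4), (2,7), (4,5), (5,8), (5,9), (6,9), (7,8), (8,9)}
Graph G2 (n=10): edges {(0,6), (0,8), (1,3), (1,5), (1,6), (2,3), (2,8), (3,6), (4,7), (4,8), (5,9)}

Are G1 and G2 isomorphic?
Yes, isomorphic

The graphs are isomorphic.
One valid mapping φ: V(G1) → V(G2): 0→9, 1→4, 2→8, 3→7, 4→2, 5→3, 6→5, 7→0, 8→6, 9→1

Verify φ preserves adjacency — for each edge of G1, its image is an edge of G2:
  (0,6) → (φ(0),φ(6)) = (5,9) ∈ E(G2) ✓
  (1,2) → (φ(1),φ(2)) = (4,8) ∈ E(G2) ✓
  (1,3) → (φ(1),φ(3)) = (4,7) ∈ E(G2) ✓
  (2,4) → (φ(2),φ(4)) = (2,8) ∈ E(G2) ✓
  (2,7) → (φ(2),φ(7)) = (0,8) ∈ E(G2) ✓
  (4,5) → (φ(4),φ(5)) = (2,3) ∈ E(G2) ✓
  (5,8) → (φ(5),φ(8)) = (3,6) ∈ E(G2) ✓
  (5,9) → (φ(5),φ(9)) = (1,3) ∈ E(G2) ✓
  (6,9) → (φ(6),φ(9)) = (1,5) ∈ E(G2) ✓
  (7,8) → (φ(7),φ(8)) = (0,6) ∈ E(G2) ✓
  (8,9) → (φ(8),φ(9)) = (1,6) ∈ E(G2) ✓
All 11 edges of G1 map to edges of G2, and |E(G1)| = |E(G2)| = 11, so φ is a bijection on edges as well as vertices. Hence G1 ≅ G2.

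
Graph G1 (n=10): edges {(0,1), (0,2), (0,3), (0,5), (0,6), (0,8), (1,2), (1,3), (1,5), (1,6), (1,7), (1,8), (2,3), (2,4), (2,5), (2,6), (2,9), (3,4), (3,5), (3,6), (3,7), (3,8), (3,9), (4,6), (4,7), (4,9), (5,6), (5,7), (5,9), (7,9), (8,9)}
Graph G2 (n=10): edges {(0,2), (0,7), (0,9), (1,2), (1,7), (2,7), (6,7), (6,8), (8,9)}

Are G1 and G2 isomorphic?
No, not isomorphic

The graphs are NOT isomorphic.

Connected components of G1: 1 component(s) with vertex sets [[0, 1, 2, 3, 4, 5, 6, 7, 8, 9]], sizes [10].
Connected components of G2: 4 component(s) with vertex sets [[3], [4], [5], [0, 1, 2, 6, 7, 8, 9]], sizes [1, 1, 1, 7].
The number of connected components (and the multiset of component sizes) is an isomorphism invariant — an isomorphism maps each component of G1 bijectively onto a component of G2. Since G1 has 1 component(s) and G2 has 4, they cannot be isomorphic.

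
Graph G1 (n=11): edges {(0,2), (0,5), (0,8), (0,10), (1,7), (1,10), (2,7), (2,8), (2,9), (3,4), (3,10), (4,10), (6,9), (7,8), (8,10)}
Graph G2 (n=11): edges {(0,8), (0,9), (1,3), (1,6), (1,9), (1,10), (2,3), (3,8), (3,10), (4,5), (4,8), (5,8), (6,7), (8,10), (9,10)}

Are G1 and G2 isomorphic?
Yes, isomorphic

The graphs are isomorphic.
One valid mapping φ: V(G1) → V(G2): 0→3, 1→0, 2→1, 3→5, 4→4, 5→2, 6→7, 7→9, 8→10, 9→6, 10→8

Verify φ preserves adjacency — for each edge of G1, its image is an edge of G2:
  (0,2) → (φ(0),φ(2)) = (1,3) ∈ E(G2) ✓
  (0,5) → (φ(0),φ(5)) = (2,3) ∈ E(G2) ✓
  (0,8) → (φ(0),φ(8)) = (3,10) ∈ E(G2) ✓
  (0,10) → (φ(0),φ(10)) = (3,8) ∈ E(G2) ✓
  (1,7) → (φ(1),φ(7)) = (0,9) ∈ E(G2) ✓
  (1,10) → (φ(1),φ(10)) = (0,8) ∈ E(G2) ✓
  (2,7) → (φ(2),φ(7)) = (1,9) ∈ E(G2) ✓
  (2,8) → (φ(2),φ(8)) = (1,10) ∈ E(G2) ✓
  (2,9) → (φ(2),φ(9)) = (1,6) ∈ E(G2) ✓
  (3,4) → (φ(3),φ(4)) = (4,5) ∈ E(G2) ✓
  (3,10) → (φ(3),φ(10)) = (5,8) ∈ E(G2) ✓
  (4,10) → (φ(4),φ(10)) = (4,8) ∈ E(G2) ✓
  (6,9) → (φ(6),φ(9)) = (6,7) ∈ E(G2) ✓
  (7,8) → (φ(7),φ(8)) = (9,10) ∈ E(G2) ✓
  (8,10) → (φ(8),φ(10)) = (8,10) ∈ E(G2) ✓
All 15 edges of G1 map to edges of G2, and |E(G1)| = |E(G2)| = 15, so φ is a bijection on edges as well as vertices. Hence G1 ≅ G2.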